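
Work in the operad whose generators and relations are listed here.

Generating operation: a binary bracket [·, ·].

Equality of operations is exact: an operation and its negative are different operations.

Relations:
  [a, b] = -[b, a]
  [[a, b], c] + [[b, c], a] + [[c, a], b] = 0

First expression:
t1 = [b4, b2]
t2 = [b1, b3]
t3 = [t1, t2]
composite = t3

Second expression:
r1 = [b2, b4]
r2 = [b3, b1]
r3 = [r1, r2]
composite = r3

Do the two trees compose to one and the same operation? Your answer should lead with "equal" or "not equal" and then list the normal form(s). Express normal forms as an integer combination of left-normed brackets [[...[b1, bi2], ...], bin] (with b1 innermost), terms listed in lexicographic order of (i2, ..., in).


equal; both compose to [[[b1, b3], b2], b4] - [[[b1, b3], b4], b2]

The first expression, normalized: [[[b1, b3], b2], b4] - [[[b1, b3], b4], b2]
The second expression, normalized: [[[b1, b3], b2], b4] - [[[b1, b3], b4], b2]
Same normal form: equal.


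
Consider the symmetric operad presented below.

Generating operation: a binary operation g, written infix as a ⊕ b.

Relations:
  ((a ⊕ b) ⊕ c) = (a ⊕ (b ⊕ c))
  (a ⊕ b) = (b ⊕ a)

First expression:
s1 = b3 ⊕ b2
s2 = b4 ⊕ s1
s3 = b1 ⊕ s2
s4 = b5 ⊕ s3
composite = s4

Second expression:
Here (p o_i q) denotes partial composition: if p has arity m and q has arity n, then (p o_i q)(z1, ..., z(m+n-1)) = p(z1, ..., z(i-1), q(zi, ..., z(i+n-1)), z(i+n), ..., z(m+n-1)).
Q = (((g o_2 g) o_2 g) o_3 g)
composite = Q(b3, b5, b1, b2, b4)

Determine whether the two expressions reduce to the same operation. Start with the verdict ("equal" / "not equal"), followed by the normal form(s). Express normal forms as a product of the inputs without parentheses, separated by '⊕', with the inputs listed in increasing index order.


equal — both sides give b1 ⊕ b2 ⊕ b3 ⊕ b4 ⊕ b5

Normal form of the first expression: b1 ⊕ b2 ⊕ b3 ⊕ b4 ⊕ b5
Normal form of the second expression: b1 ⊕ b2 ⊕ b3 ⊕ b4 ⊕ b5
Same normal form: equal.


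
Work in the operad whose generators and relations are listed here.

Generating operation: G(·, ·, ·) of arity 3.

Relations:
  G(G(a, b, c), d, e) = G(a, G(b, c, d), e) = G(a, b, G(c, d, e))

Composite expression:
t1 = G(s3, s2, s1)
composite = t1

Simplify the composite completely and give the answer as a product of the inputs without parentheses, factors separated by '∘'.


s3 ∘ s2 ∘ s1

Associativity of G dissolves the nesting; only the s-input order survives.
G(s3, s2, s1) collapses to s3 ∘ s2 ∘ s1


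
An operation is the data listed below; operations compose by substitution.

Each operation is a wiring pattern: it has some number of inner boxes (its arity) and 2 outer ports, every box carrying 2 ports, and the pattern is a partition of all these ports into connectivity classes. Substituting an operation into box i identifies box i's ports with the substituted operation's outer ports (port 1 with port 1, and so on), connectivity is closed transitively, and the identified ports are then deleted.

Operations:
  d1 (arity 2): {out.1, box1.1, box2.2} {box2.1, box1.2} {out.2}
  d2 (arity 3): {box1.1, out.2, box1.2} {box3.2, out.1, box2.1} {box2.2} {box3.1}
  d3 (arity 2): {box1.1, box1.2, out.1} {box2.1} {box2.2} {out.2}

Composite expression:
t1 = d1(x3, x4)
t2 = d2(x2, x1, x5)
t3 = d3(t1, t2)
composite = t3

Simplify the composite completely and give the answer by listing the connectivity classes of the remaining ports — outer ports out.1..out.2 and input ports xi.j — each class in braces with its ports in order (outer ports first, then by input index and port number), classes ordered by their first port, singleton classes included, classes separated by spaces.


{out.1, x3.1, x4.2} {out.2} {x1.1, x5.2} {x1.2} {x2.1, x2.2} {x3.2, x4.1} {x5.1}

Treat the ports identified at d3 as solder joints: merge, then drop.
d1 over (x3, x4) gives {out.1, x3.1, x4.2} {out.2} {x3.2, x4.1}, out.j being that stage's outer ports
d2 over (x2, x1, x5) gives {out.1, x1.1, x5.2} {out.2, x2.1, x2.2} {x1.2} {x5.1}, out.j being that stage's outer ports
d3 over (x3, x4, x2, x1, x5) gives {out.1, x3.1, x4.2} {out.2} {x1.1, x5.2} {x1.2} {x2.1, x2.2} {x3.2, x4.1} {x5.1}, out.j being that stage's outer ports


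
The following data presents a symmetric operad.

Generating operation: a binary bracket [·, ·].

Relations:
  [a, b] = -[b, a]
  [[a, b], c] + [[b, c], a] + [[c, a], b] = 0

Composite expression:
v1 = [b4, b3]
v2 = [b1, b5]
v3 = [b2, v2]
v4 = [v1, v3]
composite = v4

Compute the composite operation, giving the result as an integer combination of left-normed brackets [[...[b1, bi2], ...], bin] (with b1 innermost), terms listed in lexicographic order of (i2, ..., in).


-[[[[b1, b5], b2], b3], b4] + [[[[b1, b5], b2], b4], b3]

Skip Jacobi rewriting: expand, keep b1-initial words, read off terms.
Composite bracket: [[b4, b3], [b2, [b1, b5]]]
Full expansion: 16 signed words from ab - ba (2^4 = 16).
Collect the words opening with b1:
  word b1b5b2b3b4 has sign -1, contributing -[[[[b1, b5], b2], b3], b4]
  word b1b5b2b4b3 has sign +1, contributing +[[[[b1, b5], b2], b4], b3]


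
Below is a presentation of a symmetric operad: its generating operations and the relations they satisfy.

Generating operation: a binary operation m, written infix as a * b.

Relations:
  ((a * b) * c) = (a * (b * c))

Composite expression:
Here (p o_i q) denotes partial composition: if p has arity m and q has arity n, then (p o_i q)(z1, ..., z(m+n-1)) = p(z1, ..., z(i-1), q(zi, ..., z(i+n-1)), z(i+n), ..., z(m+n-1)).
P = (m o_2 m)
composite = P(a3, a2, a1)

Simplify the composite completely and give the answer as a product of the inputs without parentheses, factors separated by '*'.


a3 * a2 * a1


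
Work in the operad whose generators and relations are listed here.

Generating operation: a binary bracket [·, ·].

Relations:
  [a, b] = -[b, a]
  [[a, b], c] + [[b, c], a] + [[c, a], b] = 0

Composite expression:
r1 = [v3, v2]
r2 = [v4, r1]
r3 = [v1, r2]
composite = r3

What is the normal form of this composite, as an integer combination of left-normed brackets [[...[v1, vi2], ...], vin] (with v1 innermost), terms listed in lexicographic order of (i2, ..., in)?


[[[v1, v2], v3], v4] - [[[v1, v3], v2], v4] - [[[v1, v4], v2], v3] + [[[v1, v4], v3], v2]

In the tensor algebra, words opening v1 carry the v1-anchored form.
Composite bracket: [v1, [v4, [v3, v2]]]
Applying ab - ba throughout gives 8 signed words (2^3 = 8).
The v1-initial words carry the normal form:
  word v1v2v3v4 has sign +1, contributing +[[[v1, v2], v3], v4]
  word v1v3v2v4 has sign -1, contributing -[[[v1, v3], v2], v4]
  word v1v4v2v3 has sign -1, contributing -[[[v1, v4], v2], v3]
  word v1v4v3v2 has sign +1, contributing +[[[v1, v4], v3], v2]


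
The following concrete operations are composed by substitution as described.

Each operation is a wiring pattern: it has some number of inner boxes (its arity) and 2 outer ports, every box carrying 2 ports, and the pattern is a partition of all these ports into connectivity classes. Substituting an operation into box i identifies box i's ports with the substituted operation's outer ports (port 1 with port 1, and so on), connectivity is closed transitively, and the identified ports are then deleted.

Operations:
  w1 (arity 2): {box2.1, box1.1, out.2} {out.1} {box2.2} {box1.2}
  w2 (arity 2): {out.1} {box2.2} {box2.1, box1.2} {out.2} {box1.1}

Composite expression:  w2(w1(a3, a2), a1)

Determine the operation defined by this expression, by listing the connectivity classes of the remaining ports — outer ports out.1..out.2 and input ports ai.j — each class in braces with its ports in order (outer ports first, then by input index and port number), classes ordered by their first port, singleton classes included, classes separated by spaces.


Reachability decides: close wires over w2-identified ports.
the subtree at w1 composes to {out.1} {out.2, a2.1, a3.1} {a2.2} {a3.2} on (a3, a2); out.j = own outer ports
the subtree at w2 composes to {out.1} {out.2} {a1.1, a2.1, a3.1} {a1.2} {a2.2} {a3.2} on (a3, a2, a1); out.j = own outer ports

{out.1} {out.2} {a1.1, a2.1, a3.1} {a1.2} {a2.2} {a3.2}


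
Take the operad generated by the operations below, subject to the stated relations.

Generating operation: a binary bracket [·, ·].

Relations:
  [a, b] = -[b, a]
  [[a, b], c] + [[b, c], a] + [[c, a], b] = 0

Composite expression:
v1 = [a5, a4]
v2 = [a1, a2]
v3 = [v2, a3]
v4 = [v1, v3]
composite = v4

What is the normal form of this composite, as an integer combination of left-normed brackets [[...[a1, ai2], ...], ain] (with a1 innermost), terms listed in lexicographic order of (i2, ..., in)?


A multilinear Lie element is pinned by a1-initial words (a1 innermost).
Composite bracket: [[a5, a4], [[a1, a2], a3]]
Applying ab - ba throughout gives 16 signed words (2^4 = 16).
The a1-initial words carry the normal form:
  the word a1a2a3a4a5 carries sign +1 and contributes +[[[[a1, a2], a3], a4], a5]
  the word a1a2a3a5a4 carries sign -1 and contributes -[[[[a1, a2], a3], a5], a4]

[[[[a1, a2], a3], a4], a5] - [[[[a1, a2], a3], a5], a4]


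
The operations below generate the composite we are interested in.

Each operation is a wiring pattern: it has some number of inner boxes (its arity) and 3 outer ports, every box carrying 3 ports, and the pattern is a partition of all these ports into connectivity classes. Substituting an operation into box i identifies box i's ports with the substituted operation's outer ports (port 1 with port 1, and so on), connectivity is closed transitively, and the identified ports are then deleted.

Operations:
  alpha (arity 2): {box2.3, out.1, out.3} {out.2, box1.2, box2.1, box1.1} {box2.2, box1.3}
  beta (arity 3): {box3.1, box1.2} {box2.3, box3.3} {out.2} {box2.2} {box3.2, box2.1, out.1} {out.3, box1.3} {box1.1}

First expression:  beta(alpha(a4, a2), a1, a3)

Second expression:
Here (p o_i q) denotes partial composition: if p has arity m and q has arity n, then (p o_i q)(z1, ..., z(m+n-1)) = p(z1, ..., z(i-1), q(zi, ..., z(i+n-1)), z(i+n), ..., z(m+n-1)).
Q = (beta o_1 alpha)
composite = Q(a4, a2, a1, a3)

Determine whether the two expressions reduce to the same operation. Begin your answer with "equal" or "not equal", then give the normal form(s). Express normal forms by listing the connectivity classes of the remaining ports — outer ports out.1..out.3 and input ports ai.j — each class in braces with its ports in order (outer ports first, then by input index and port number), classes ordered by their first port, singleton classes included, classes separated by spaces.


equal; the common form is {out.1, a1.1, a3.2} {out.2} {out.3, a2.3} {a1.2} {a1.3, a3.3} {a2.1, a3.1, a4.1, a4.2} {a2.2, a4.3}

The first expression reduces to {out.1, a1.1, a3.2} {out.2} {out.3, a2.3} {a1.2} {a1.3, a3.3} {a2.1, a3.1, a4.1, a4.2} {a2.2, a4.3}
The second expression reduces to {out.1, a1.1, a3.2} {out.2} {out.3, a2.3} {a1.2} {a1.3, a3.3} {a2.1, a3.1, a4.1, a4.2} {a2.2, a4.3}
Same normal form: equal.


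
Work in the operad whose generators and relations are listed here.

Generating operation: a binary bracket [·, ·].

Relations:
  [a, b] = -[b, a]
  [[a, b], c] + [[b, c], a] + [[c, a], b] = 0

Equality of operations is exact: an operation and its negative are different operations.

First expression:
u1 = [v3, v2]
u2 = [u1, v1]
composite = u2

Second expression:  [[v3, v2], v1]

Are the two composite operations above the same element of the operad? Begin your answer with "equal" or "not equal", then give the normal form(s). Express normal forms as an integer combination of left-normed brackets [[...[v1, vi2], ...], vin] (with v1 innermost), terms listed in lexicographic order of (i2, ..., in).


equal — both sides give [[v1, v2], v3] - [[v1, v3], v2]

Reducing the first expression gives [[v1, v2], v3] - [[v1, v3], v2]
Reducing the second expression gives [[v1, v2], v3] - [[v1, v3], v2]
Same normal form: equal.


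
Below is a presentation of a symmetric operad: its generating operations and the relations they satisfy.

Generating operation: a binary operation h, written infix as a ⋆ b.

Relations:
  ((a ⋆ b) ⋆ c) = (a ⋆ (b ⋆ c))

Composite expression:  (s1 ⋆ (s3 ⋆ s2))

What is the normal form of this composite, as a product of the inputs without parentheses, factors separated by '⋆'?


s1 ⋆ s3 ⋆ s2

All parenthesizations of h agree; list the s-inputs left to right.
(s3 ⋆ s2) linearizes to s3 ⋆ s2
(s1 ⋆ (s3 ⋆ s2)) linearizes to s1 ⋆ s3 ⋆ s2


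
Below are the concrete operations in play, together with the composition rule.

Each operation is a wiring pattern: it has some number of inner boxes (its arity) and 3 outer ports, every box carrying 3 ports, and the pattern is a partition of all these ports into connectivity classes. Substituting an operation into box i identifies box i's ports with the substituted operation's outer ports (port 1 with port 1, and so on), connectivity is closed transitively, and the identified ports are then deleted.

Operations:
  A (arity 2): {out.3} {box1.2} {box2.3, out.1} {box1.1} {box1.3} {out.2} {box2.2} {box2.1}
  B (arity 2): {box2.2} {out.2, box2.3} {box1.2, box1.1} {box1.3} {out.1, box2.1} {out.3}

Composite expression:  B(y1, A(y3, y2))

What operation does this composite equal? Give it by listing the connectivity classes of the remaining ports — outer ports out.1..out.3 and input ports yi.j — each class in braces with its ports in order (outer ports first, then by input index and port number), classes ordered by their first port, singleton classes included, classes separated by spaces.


{out.1, y2.3} {out.2} {out.3} {y1.1, y1.2} {y1.3} {y2.1} {y2.2} {y3.1} {y3.2} {y3.3}

Substituting into B glues patterns; closure does the rest.
stage A: inputs (y3, y2), connectivity {out.1, y2.3} {out.2} {out.3} {y2.1} {y2.2} {y3.1} {y3.2} {y3.3}, out.j its boundary
stage B: inputs (y1, y3, y2), connectivity {out.1, y2.3} {out.2} {out.3} {y1.1, y1.2} {y1.3} {y2.1} {y2.2} {y3.1} {y3.2} {y3.3}, out.j its boundary


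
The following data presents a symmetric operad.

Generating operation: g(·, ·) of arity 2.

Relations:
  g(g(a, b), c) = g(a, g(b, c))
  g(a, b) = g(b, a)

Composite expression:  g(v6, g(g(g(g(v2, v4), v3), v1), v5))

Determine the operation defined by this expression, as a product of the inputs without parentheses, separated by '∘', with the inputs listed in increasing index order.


v1 ∘ v2 ∘ v3 ∘ v4 ∘ v5 ∘ v6

Reordering under g is free, so list the v-inputs canonically.
g(v2, v4) unparenthesizes to v2 ∘ v4
g(g(v2, v4), v3) unparenthesizes to v2 ∘ v4 ∘ v3
g(g(g(v2, v4), v3), v1) unparenthesizes to v2 ∘ v4 ∘ v3 ∘ v1
g(g(g(g(v2, v4), v3), v1), v5) unparenthesizes to v2 ∘ v4 ∘ v3 ∘ v1 ∘ v5
g(v6, g(g(g(g(v2, v4), v3), v1), v5)) unparenthesizes to v6 ∘ v2 ∘ v4 ∘ v3 ∘ v1 ∘ v5
commutativity sorts the factors: v1 ∘ v2 ∘ v3 ∘ v4 ∘ v5 ∘ v6


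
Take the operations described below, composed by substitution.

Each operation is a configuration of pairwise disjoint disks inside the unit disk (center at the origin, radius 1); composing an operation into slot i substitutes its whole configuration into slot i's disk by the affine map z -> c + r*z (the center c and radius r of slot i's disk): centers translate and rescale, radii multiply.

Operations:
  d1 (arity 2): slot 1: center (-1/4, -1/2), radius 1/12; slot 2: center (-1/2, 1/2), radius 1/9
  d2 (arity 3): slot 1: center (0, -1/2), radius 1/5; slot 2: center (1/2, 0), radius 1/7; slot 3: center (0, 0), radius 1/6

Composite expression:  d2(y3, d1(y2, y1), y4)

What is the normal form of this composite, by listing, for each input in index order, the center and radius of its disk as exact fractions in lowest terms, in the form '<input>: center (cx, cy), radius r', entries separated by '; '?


y1: center (3/7, 1/14), radius 1/63; y2: center (13/28, -1/14), radius 1/84; y3: center (0, -1/2), radius 1/5; y4: center (0, 0), radius 1/6

Below d2, radii multiply path by path; the y-disk centers shift.
y3: after 1 affine step, its disk has center (0, -1/2), radius 1/5
y2: after 2 affine steps, its disk has center (13/28, -1/14), radius 1/84
y1: after 2 affine steps, its disk has center (3/7, 1/14), radius 1/63
y4: after 1 affine step, its disk has center (0, 0), radius 1/6


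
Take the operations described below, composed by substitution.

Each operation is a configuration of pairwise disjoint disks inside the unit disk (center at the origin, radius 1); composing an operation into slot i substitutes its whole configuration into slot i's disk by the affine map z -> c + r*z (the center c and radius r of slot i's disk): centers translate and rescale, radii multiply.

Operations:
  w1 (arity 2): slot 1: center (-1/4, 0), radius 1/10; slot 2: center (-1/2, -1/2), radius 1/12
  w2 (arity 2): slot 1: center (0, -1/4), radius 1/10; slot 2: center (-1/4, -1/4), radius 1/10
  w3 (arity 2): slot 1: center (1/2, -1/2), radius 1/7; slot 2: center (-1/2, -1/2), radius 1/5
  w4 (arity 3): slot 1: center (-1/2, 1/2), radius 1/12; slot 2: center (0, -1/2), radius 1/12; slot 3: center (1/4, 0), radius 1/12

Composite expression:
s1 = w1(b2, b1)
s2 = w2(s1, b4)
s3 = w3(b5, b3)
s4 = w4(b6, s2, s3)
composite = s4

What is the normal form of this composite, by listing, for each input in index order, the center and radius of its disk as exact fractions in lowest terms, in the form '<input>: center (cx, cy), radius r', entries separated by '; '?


b1: center (-1/240, -21/40), radius 1/1440; b2: center (-1/480, -25/48), radius 1/1200; b3: center (5/24, -1/24), radius 1/60; b4: center (-1/48, -25/48), radius 1/120; b5: center (7/24, -1/24), radius 1/84; b6: center (-1/2, 1/2), radius 1/12


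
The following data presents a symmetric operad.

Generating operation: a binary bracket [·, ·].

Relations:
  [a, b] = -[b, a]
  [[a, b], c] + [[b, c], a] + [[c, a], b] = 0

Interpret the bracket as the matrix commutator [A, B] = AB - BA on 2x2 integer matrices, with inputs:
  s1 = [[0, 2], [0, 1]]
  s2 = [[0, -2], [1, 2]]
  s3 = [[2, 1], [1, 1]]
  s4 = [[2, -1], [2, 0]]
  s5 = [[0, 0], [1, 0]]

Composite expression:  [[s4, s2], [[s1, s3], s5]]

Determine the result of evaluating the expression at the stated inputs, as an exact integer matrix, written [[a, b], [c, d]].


[[24, -36], [60, -24]]

[s4, s2] = [[3, -6], [-6, -3]]
[s1, s3] = [[2, -3], [1, -2]]
[[s1, s3], s5] = [[-3, 0], [-4, 3]]
[[s4, s2], [[s1, s3], s5]] = [[24, -36], [60, -24]]


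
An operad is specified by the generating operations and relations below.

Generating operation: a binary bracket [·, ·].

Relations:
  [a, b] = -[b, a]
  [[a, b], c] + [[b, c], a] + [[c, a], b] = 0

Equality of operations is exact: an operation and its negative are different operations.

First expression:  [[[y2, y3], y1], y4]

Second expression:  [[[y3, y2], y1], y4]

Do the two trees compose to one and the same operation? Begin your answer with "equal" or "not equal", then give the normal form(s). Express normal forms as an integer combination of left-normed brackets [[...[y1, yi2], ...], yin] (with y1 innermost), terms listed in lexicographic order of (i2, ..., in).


not equal; the first gives -[[[y1, y2], y3], y4] + [[[y1, y3], y2], y4] and the second [[[y1, y2], y3], y4] - [[[y1, y3], y2], y4]

In normal form, the first expression is -[[[y1, y2], y3], y4] + [[[y1, y3], y2], y4]
In normal form, the second expression is [[[y1, y2], y3], y4] - [[[y1, y3], y2], y4]
Distinct normal forms: not equal.


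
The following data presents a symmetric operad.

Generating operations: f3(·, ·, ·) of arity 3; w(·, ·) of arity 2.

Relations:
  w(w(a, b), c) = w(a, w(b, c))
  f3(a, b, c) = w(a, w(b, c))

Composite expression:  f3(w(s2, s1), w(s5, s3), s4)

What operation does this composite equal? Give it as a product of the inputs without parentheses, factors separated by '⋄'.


s2 ⋄ s1 ⋄ s5 ⋄ s3 ⋄ s4

All parenthesizations of f3 agree; list the s-inputs left to right.
w(s2, s1) spells out as s2 ⋄ s1
w(s5, s3) spells out as s5 ⋄ s3
f3(w(s2, s1), w(s5, s3), s4) spells out as s2 ⋄ s1 ⋄ s5 ⋄ s3 ⋄ s4


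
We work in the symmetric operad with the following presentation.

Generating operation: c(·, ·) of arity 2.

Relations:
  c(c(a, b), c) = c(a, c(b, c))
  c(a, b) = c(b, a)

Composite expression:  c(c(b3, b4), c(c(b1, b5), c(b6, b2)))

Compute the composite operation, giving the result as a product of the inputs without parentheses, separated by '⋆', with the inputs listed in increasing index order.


b1 ⋆ b2 ⋆ b3 ⋆ b4 ⋆ b5 ⋆ b6


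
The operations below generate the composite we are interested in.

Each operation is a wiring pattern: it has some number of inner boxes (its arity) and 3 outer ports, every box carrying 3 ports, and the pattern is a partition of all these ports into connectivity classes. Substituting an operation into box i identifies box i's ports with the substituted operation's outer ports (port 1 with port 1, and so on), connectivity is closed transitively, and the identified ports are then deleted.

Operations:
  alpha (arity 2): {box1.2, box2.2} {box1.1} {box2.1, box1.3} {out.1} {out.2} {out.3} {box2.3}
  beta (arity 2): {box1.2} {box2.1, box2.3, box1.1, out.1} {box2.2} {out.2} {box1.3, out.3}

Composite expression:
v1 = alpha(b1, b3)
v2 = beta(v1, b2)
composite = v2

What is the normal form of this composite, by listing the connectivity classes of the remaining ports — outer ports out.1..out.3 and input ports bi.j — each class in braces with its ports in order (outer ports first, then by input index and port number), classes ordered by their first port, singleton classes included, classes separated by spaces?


Substituting into beta glues patterns; closure does the rest.
after alpha, the pattern on (b1, b3) reads {out.1} {out.2} {out.3} {b1.1} {b1.2, b3.2} {b1.3, b3.1} {b3.3} (out.j = its outer ports)
after beta, the pattern on (b1, b3, b2) reads {out.1, b2.1, b2.3} {out.2} {out.3} {b1.1} {b1.2, b3.2} {b1.3, b3.1} {b2.2} {b3.3} (out.j = its outer ports)

{out.1, b2.1, b2.3} {out.2} {out.3} {b1.1} {b1.2, b3.2} {b1.3, b3.1} {b2.2} {b3.3}


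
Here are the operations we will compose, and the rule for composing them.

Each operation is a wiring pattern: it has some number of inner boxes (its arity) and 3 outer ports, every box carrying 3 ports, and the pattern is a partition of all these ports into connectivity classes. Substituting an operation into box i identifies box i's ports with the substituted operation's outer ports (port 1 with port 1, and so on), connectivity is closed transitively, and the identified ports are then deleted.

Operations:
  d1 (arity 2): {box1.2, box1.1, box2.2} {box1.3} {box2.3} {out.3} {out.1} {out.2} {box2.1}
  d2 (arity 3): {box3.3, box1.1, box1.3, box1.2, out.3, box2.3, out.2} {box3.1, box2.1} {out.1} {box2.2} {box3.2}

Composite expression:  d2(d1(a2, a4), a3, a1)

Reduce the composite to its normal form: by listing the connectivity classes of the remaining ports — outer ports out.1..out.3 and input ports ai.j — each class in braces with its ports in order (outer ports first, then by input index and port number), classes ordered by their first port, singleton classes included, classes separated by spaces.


Treat the ports identified at d2 as solder joints: merge, then drop.
stage d1: inputs (a2, a4), connectivity {out.1} {out.2} {out.3} {a2.1, a2.2, a4.2} {a2.3} {a4.1} {a4.3}, out.j its boundary
stage d2: inputs (a2, a4, a3, a1), connectivity {out.1} {out.2, out.3, a1.3, a3.3} {a1.1, a3.1} {a1.2} {a2.1, a2.2, a4.2} {a2.3} {a3.2} {a4.1} {a4.3}, out.j its boundary

{out.1} {out.2, out.3, a1.3, a3.3} {a1.1, a3.1} {a1.2} {a2.1, a2.2, a4.2} {a2.3} {a3.2} {a4.1} {a4.3}


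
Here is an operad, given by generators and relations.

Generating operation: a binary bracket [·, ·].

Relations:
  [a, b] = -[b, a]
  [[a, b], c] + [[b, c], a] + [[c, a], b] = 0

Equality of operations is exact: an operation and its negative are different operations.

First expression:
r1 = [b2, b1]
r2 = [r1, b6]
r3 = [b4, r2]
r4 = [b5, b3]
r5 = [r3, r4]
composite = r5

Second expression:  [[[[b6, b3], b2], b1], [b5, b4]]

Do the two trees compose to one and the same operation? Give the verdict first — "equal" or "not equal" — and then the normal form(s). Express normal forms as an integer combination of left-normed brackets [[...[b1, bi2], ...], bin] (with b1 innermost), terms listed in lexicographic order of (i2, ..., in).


The first expression, normalized: -[[[[[b1, b2], b6], b4], b3], b5] + [[[[[b1, b2], b6], b4], b5], b3]
The second expression, normalized: [[[[[b1, b2], b3], b6], b4], b5] - [[[[[b1, b2], b3], b6], b5], b4] - [[[[[b1, b2], b6], b3], b4], b5] + [[[[[b1, b2], b6], b3], b5], b4] - [[[[[b1, b3], b6], b2], b4], b5] + [[[[[b1, b3], b6], b2], b5], b4] + [[[[[b1, b6], b3], b2], b4], b5] - [[[[[b1, b6], b3], b2], b5], b4]
Distinct normal forms: not equal.

not equal: they reduce to -[[[[[b1, b2], b6], b4], b3], b5] + [[[[[b1, b2], b6], b4], b5], b3] and [[[[[b1, b2], b3], b6], b4], b5] - [[[[[b1, b2], b3], b6], b5], b4] - [[[[[b1, b2], b6], b3], b4], b5] + [[[[[b1, b2], b6], b3], b5], b4] - [[[[[b1, b3], b6], b2], b4], b5] + [[[[[b1, b3], b6], b2], b5], b4] + [[[[[b1, b6], b3], b2], b4], b5] - [[[[[b1, b6], b3], b2], b5], b4]


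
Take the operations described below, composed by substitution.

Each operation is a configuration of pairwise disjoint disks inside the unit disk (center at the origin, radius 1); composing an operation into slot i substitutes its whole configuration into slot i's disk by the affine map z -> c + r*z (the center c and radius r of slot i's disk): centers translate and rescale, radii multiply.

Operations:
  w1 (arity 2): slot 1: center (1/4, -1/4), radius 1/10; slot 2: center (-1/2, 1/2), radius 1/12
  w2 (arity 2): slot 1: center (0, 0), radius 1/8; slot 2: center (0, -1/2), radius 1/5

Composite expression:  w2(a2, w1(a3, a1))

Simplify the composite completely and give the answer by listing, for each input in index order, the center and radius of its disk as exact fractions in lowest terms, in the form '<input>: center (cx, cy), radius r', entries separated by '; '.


Only the slot chain above each a matters under w2; compose those maps.
input a2: composing its 1 substitution step yields center (0, 0), radius 1/8
input a3: composing its 2 substitution steps yields center (1/20, -11/20), radius 1/50
input a1: composing its 2 substitution steps yields center (-1/10, -2/5), radius 1/60

a1: center (-1/10, -2/5), radius 1/60; a2: center (0, 0), radius 1/8; a3: center (1/20, -11/20), radius 1/50


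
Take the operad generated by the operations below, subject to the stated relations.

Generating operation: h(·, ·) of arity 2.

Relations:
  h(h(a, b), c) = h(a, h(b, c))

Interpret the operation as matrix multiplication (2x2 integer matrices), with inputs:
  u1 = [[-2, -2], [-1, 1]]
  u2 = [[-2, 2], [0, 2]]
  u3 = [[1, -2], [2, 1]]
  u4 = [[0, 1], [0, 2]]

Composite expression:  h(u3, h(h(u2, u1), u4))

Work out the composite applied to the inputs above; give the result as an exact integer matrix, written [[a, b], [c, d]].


h(u2, u1) = [[2, 6], [-2, 2]]
h(h(u2, u1), u4) = [[0, 14], [0, 2]]
h(u3, h(h(u2, u1), u4)) = [[0, 10], [0, 30]]

[[0, 10], [0, 30]]


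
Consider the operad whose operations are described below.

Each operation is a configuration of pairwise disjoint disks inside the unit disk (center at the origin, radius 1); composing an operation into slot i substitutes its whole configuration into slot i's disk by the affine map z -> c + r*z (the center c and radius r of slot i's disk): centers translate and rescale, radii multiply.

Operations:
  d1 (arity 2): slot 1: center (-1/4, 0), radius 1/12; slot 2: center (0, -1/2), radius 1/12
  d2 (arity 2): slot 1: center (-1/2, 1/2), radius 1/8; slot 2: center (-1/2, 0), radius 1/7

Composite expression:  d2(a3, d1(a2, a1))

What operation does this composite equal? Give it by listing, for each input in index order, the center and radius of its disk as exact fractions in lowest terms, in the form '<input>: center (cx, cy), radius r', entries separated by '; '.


a1: center (-1/2, -1/14), radius 1/84; a2: center (-15/28, 0), radius 1/84; a3: center (-1/2, 1/2), radius 1/8

Only the slot chain above each a matters under d2; compose those maps.
input a3: applying the 1 nested substitution gives center (-1/2, 1/2), radius 1/8
input a2: applying the 2 nested substitutions gives center (-15/28, 0), radius 1/84
input a1: applying the 2 nested substitutions gives center (-1/2, -1/14), radius 1/84


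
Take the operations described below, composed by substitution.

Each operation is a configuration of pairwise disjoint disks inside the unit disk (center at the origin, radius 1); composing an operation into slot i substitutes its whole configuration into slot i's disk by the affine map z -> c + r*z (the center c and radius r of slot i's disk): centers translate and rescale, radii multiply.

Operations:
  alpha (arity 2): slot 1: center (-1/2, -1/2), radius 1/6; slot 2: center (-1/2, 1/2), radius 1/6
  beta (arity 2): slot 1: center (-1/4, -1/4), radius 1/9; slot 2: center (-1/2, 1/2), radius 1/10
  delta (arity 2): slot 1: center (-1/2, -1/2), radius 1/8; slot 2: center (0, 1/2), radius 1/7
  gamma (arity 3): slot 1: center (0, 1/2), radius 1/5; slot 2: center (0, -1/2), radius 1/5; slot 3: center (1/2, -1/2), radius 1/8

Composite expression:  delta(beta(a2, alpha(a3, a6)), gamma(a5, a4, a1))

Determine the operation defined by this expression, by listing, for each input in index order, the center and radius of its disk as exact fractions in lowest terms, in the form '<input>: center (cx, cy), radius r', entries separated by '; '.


a1: center (1/14, 3/7), radius 1/56; a2: center (-17/32, -17/32), radius 1/72; a3: center (-91/160, -71/160), radius 1/480; a4: center (0, 3/7), radius 1/35; a5: center (0, 4/7), radius 1/35; a6: center (-91/160, -69/160), radius 1/480

Follow each a-input down from delta: c' goes to c + r*c', radius to r*r'.
input a2: applying the 2 nested substitutions gives center (-17/32, -17/32), radius 1/72
input a3: applying the 3 nested substitutions gives center (-91/160, -71/160), radius 1/480
input a6: applying the 3 nested substitutions gives center (-91/160, -69/160), radius 1/480
input a5: applying the 2 nested substitutions gives center (0, 4/7), radius 1/35
input a4: applying the 2 nested substitutions gives center (0, 3/7), radius 1/35
input a1: applying the 2 nested substitutions gives center (1/14, 3/7), radius 1/56


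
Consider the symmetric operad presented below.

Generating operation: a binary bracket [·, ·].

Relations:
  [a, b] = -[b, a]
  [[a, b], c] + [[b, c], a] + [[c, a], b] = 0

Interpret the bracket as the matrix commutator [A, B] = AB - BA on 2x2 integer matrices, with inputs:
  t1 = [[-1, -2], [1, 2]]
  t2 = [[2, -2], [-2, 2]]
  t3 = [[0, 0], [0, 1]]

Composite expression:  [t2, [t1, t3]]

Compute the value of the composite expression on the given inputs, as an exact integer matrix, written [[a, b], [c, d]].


[[-2, 0], [0, 2]]

[t1, t3] = [[0, -2], [-1, 0]]
[t2, [t1, t3]] = [[-2, 0], [0, 2]]


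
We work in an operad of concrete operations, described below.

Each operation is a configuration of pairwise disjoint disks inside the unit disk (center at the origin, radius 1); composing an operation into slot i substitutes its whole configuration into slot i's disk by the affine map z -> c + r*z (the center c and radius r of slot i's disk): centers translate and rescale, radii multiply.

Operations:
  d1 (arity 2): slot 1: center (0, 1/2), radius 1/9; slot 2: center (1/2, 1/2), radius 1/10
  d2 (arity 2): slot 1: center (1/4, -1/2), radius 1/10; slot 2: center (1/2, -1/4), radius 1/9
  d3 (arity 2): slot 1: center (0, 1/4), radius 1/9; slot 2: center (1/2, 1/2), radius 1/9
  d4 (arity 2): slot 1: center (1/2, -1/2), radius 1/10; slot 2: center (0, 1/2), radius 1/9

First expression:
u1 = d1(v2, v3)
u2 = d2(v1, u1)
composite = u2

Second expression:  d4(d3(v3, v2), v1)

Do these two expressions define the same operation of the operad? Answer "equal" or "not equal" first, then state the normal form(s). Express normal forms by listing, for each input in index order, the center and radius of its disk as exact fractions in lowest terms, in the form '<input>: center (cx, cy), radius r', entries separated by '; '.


not equal; the first gives v1: center (1/4, -1/2), radius 1/10; v2: center (1/2, -7/36), radius 1/81; v3: center (5/9, -7/36), radius 1/90 and the second v1: center (0, 1/2), radius 1/9; v2: center (11/20, -9/20), radius 1/90; v3: center (1/2, -19/40), radius 1/90


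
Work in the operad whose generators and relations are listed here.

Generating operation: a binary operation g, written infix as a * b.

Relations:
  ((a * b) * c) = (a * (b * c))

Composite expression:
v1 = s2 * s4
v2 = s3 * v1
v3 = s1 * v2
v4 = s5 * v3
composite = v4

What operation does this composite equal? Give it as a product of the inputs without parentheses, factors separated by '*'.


Associativity of g dissolves the nesting; only the s-input order survives.
(s2 * s4) unparenthesizes to s2 * s4
(s3 * (s2 * s4)) unparenthesizes to s3 * s2 * s4
(s1 * (s3 * (s2 * s4))) unparenthesizes to s1 * s3 * s2 * s4
(s5 * (s1 * (s3 * (s2 * s4)))) unparenthesizes to s5 * s1 * s3 * s2 * s4

s5 * s1 * s3 * s2 * s4


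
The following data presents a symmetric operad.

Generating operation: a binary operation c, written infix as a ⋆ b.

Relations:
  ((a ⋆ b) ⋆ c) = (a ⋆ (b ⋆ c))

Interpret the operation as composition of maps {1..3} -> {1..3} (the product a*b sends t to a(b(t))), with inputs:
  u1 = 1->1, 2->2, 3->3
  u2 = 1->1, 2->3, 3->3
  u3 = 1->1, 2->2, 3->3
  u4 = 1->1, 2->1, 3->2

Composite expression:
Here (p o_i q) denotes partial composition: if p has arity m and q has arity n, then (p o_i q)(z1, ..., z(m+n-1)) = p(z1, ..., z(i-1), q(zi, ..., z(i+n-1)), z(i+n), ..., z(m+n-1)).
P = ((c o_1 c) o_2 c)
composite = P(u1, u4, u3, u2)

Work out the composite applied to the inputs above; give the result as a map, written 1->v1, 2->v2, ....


1->1, 2->2, 3->2

(u4 ⋆ u3) = 1->1, 2->1, 3->2
(u1 ⋆ (u4 ⋆ u3)) = 1->1, 2->1, 3->2
((u1 ⋆ (u4 ⋆ u3)) ⋆ u2) = 1->1, 2->2, 3->2


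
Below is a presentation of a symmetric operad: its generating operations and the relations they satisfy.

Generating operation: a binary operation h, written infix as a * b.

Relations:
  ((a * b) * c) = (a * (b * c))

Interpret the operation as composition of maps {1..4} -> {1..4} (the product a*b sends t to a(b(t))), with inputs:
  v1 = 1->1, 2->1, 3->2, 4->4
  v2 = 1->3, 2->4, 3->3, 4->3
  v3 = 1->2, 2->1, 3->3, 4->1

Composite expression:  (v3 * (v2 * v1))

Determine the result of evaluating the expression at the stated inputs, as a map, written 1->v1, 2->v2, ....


1->3, 2->3, 3->1, 4->3

(v2 * v1) = 1->3, 2->3, 3->4, 4->3
(v3 * (v2 * v1)) = 1->3, 2->3, 3->1, 4->3


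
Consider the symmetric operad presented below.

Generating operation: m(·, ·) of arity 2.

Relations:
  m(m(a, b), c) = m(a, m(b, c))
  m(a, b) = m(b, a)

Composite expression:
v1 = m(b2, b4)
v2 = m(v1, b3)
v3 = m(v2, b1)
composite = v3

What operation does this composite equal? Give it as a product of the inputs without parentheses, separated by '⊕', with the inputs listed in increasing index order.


With m associative and commutative, the b-input set is all that matters.
m(b2, b4) spells out as b2 ⊕ b4
m(m(b2, b4), b3) spells out as b2 ⊕ b4 ⊕ b3
m(m(m(b2, b4), b3), b1) spells out as b2 ⊕ b4 ⊕ b3 ⊕ b1
sorting the factors by input index: b1 ⊕ b2 ⊕ b3 ⊕ b4

b1 ⊕ b2 ⊕ b3 ⊕ b4


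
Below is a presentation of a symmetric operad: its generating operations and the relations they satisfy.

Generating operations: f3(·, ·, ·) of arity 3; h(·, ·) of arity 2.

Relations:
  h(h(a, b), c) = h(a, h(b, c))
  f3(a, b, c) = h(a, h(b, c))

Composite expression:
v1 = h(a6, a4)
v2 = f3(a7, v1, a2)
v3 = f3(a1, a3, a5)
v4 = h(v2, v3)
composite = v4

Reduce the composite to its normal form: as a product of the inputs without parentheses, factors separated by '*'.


a7 * a6 * a4 * a2 * a1 * a3 * a5


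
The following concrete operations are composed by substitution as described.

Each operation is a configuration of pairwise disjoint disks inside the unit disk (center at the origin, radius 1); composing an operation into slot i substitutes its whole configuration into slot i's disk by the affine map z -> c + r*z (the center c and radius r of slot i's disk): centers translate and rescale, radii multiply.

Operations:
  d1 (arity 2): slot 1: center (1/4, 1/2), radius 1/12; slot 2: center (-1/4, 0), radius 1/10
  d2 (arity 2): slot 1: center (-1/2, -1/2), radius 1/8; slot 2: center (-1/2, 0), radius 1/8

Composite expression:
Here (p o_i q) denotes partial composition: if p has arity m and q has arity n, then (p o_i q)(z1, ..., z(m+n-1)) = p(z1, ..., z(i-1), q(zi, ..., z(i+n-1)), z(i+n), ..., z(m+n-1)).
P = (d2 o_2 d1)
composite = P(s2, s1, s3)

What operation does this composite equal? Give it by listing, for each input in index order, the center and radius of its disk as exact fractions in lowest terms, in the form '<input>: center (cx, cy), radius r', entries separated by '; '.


s1: center (-15/32, 1/16), radius 1/96; s2: center (-1/2, -1/2), radius 1/8; s3: center (-17/32, 0), radius 1/80


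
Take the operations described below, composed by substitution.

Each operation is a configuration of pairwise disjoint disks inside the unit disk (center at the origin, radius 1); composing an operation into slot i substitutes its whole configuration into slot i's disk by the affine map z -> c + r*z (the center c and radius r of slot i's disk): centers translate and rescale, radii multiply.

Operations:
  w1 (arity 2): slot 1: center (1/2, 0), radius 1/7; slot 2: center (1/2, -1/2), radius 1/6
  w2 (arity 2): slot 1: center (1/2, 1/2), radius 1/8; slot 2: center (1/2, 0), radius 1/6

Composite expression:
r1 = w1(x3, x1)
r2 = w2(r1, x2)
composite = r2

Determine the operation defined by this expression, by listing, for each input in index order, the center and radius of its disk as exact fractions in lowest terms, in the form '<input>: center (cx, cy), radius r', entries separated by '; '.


x1: center (9/16, 7/16), radius 1/48; x2: center (1/2, 0), radius 1/6; x3: center (9/16, 1/2), radius 1/56

Below w2, radii multiply path by path; the x-disk centers shift.
input x3: applying the 2 nested substitutions gives center (9/16, 1/2), radius 1/56
input x1: applying the 2 nested substitutions gives center (9/16, 7/16), radius 1/48
input x2: applying the 1 nested substitution gives center (1/2, 0), radius 1/6


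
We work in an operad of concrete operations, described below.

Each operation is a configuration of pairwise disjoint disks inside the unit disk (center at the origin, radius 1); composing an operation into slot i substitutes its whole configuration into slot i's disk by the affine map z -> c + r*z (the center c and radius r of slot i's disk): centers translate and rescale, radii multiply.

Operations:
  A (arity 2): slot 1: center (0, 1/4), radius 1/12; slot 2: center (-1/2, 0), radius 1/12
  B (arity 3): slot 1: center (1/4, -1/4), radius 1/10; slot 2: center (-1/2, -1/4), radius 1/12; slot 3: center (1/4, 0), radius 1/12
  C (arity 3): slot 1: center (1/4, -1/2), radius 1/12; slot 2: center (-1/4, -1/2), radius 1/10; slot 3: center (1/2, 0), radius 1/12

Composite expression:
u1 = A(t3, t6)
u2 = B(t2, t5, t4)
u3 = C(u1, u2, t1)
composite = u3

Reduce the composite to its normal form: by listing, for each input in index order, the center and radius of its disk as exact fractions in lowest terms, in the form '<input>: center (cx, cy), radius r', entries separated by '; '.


Affine substitution under C: radii multiply and t-centers shift.
tracing t3 down its 2-map path: center (1/4, -23/48), radius 1/144
tracing t6 down its 2-map path: center (5/24, -1/2), radius 1/144
tracing t2 down its 2-map path: center (-9/40, -21/40), radius 1/100
tracing t5 down its 2-map path: center (-3/10, -21/40), radius 1/120
tracing t4 down its 2-map path: center (-9/40, -1/2), radius 1/120
tracing t1 down its 1-map path: center (1/2, 0), radius 1/12

t1: center (1/2, 0), radius 1/12; t2: center (-9/40, -21/40), radius 1/100; t3: center (1/4, -23/48), radius 1/144; t4: center (-9/40, -1/2), radius 1/120; t5: center (-3/10, -21/40), radius 1/120; t6: center (5/24, -1/2), radius 1/144
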